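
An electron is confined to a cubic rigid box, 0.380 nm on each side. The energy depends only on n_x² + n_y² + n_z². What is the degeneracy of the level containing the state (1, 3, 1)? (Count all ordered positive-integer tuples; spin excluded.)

degeneracy = 3

The level has n_x² + n_y² + n_z² = 11. The ordered positive-integer solutions are (1, 1, 3), (1, 3, 1), (3, 1, 1).
That gives 3 states.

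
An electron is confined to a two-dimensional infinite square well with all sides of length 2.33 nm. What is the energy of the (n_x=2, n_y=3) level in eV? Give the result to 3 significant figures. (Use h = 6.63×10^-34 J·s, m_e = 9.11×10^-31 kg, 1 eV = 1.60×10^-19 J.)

E = 0.903 eV

For a 2D rectangular well E = (h²/8m_e)·Σ n_i²/L_i² = (6.63×10^-34)²/(8·9.11×10^-31) · [2²/(2.33 nm)² + 3²/(2.33 nm)²].
Evaluating gives E = 1.444×10^-19 J = 0.903 eV.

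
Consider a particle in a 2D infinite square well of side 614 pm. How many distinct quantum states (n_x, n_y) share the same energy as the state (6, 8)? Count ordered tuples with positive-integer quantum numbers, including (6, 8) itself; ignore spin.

The level has n_x² + n_y² = 100. The ordered positive-integer solutions are (6, 8), (8, 6).
That gives 2 states.

degeneracy = 2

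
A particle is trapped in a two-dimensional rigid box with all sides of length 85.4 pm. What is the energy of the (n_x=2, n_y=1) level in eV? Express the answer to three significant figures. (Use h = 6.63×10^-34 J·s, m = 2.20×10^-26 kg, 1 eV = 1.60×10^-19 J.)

For a 2D rectangular well E = (h²/8m)·Σ n_i²/L_i² = (6.63×10^-34)²/(8·2.20×10^-26) · [2²/(85.4 pm)² + 1²/(85.4 pm)²].
Evaluating gives E = 1.712×10^-21 J = 0.0107 eV.

E = 0.0107 eV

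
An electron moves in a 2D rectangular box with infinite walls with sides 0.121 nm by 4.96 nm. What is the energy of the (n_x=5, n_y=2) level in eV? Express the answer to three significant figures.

E = 642 eV

For a 2D rectangular well E = (h²/8m_e)·Σ n_i²/L_i² = (6.626×10^-34)²/(8·9.109×10^-31) · [5²/(0.121 nm)² + 2²/(4.96 nm)²].
Evaluating gives E = 1.029×10^-16 J = 642 eV.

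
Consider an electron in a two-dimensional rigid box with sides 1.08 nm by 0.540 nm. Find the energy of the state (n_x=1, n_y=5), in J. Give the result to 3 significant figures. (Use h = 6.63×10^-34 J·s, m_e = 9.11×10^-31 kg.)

E = 5.22×10^-18 J

For a 2D rectangular well E = (h²/8m_e)·Σ n_i²/L_i² = (6.63×10^-34)²/(8·9.11×10^-31) · [1²/(1.08 nm)² + 5²/(0.540 nm)²].
Evaluating gives E = 5.22×10^-18 J.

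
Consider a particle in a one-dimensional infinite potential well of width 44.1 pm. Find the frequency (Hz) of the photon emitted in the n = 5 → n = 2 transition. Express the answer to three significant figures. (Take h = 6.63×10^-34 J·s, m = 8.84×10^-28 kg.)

f = 1.01×10^15 Hz

E_1 = h²/(8mL²) = 3.196×10^-20 J and ΔE = (5² − 2²)E_1 = 6.712×10^-19 J.
f = ΔE/h = 6.712×10^-19/6.63×10^-34 = 1.01×10^15 Hz.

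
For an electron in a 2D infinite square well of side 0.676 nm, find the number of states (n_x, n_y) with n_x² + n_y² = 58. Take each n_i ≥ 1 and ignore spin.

The level has n_x² + n_y² = 58. The ordered positive-integer solutions are (3, 7), (7, 3).
That gives 2 states.

degeneracy = 2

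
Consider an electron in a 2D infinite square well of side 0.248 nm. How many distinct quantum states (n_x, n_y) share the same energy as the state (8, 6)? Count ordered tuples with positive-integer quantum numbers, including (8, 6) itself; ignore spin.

The level has n_x² + n_y² = 100. The ordered positive-integer solutions are (6, 8), (8, 6).
That gives 2 states.

degeneracy = 2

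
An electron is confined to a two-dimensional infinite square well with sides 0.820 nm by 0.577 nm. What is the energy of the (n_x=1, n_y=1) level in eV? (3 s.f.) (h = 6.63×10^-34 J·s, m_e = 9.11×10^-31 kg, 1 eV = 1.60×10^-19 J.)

E = 1.69 eV

For a 2D rectangular well E = (h²/8m_e)·Σ n_i²/L_i² = (6.63×10^-34)²/(8·9.11×10^-31) · [1²/(0.820 nm)² + 1²/(0.577 nm)²].
Evaluating gives E = 2.709×10^-19 J = 1.69 eV.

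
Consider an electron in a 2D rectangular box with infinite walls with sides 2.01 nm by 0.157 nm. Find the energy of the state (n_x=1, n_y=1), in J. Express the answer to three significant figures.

E = 2.46×10^-18 J

For a 2D rectangular well E = (h²/8m_e)·Σ n_i²/L_i² = (6.626×10^-34)²/(8·9.109×10^-31) · [1²/(2.01 nm)² + 1²/(0.157 nm)²].
Evaluating gives E = 2.46×10^-18 J.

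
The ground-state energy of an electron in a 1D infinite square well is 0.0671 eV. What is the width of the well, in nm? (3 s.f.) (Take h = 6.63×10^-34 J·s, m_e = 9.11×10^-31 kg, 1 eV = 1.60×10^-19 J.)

From E_n = n²h²/(8m_eL²), L = n·h/√(8m_eE_n).
E_1 = 0.0671 eV = 1.074×10^-20 J, so L = 1·6.63×10^-34/√(8·9.11×10^-31·1.074×10^-20) = 2.37×10^-9 m = 2.37 nm.

L = 2.37 nm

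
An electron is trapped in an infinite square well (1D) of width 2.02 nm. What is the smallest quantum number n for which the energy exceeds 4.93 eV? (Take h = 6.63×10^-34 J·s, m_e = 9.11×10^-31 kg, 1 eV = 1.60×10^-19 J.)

E_1 = h²/(8m_eL²) = 1.478×10^-20 J = 0.09237 eV.
Need n² > 4.93/0.09237 = 53.37, i.e. n > 7.305.
The smallest integer satisfying this is n = 8.

n = 8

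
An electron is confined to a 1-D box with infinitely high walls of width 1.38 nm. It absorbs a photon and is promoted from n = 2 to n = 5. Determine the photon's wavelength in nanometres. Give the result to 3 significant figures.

λ = 299 nm

E_1 = h²/(8m_eL²) = 3.164×10^-20 J, so ΔE = (5² − 2²)E_1 = 6.644×10^-19 J.
λ = hc/ΔE = (6.626×10^-34·2.998×10^8)/6.644×10^-19 = 2.99×10^-7 m = 299 nm.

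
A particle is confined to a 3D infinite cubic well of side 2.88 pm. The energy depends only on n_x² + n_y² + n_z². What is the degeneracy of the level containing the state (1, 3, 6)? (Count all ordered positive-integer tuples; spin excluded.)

degeneracy = 6

The level has n_x² + n_y² + n_z² = 46. The ordered positive-integer solutions are (1, 3, 6), (1, 6, 3), (3, 1, 6), (3, 6, 1), (6, 1, 3), (6, 3, 1).
That gives 6 states.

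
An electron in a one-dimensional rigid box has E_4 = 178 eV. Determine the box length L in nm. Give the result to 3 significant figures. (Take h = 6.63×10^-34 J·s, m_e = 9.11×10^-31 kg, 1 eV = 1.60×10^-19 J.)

L = 0.184 nm

From E_n = n²h²/(8m_eL²), L = n·h/√(8m_eE_n).
E_4 = 178 eV = 2.848×10^-17 J, so L = 4·6.63×10^-34/√(8·9.11×10^-31·2.848×10^-17) = 1.84×10^-10 m = 0.184 nm.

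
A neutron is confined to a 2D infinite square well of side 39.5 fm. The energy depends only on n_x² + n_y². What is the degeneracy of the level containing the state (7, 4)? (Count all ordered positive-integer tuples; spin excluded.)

The level has n_x² + n_y² = 65. The ordered positive-integer solutions are (1, 8), (4, 7), (7, 4), (8, 1).
That gives 4 states.

degeneracy = 4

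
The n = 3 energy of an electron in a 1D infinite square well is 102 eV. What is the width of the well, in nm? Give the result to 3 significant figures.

L = 0.182 nm

From E_n = n²h²/(8m_eL²), L = n·h/√(8m_eE_n).
E_3 = 102 eV = 1.634×10^-17 J, so L = 3·6.626×10^-34/√(8·9.109×10^-31·1.634×10^-17) = 1.82×10^-10 m = 0.182 nm.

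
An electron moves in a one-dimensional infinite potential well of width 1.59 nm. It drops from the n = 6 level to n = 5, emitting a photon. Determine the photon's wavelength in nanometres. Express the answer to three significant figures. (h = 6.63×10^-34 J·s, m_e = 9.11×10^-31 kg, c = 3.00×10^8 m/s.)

E_1 = h²/(8m_eL²) = 2.386×10^-20 J, so ΔE = (6² − 5²)E_1 = 2.625×10^-19 J.
λ = hc/ΔE = (6.63×10^-34·3.00×10^8)/2.625×10^-19 = 7.58×10^-7 m = 758 nm.

λ = 758 nm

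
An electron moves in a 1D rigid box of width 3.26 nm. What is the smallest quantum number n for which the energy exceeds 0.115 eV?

n = 2

E_1 = h²/(8m_eL²) = 5.669×10^-21 J = 0.03539 eV.
Need n² > 0.115/0.03539 = 3.250, i.e. n > 1.803.
The smallest integer satisfying this is n = 2.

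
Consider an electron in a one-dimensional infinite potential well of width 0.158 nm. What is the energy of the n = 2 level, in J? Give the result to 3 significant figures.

E_2 = 9.65×10^-18 J

For an infinite well E_n = n²h²/(8m_eL²), so E_1 = h²/(8m_eL²) = (6.626×10^-34)²/(8·9.109×10^-31·(1.58×10^-10 m)²) = 2.413×10^-18 J.
Then E_2 = 2²·E_1 = 4·2.413×10^-18 J = 9.65×10^-18 J.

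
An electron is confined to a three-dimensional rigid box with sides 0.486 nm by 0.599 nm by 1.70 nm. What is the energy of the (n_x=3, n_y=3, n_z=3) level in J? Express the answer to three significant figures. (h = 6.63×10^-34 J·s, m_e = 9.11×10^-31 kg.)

E = 4.00×10^-18 J

For a 3D rectangular well E = (h²/8m_e)·Σ n_i²/L_i² = (6.63×10^-34)²/(8·9.11×10^-31) · [3²/(0.486 nm)² + 3²/(0.599 nm)² + 3²/(1.70 nm)²].
Evaluating gives E = 4.00×10^-18 J.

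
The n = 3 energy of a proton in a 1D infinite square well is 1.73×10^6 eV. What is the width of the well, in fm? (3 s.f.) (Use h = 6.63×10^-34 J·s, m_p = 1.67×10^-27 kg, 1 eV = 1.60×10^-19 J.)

L = 32.7 fm

From E_n = n²h²/(8m_pL²), L = n·h/√(8m_pE_n).
E_3 = 1.73×10^6 eV = 2.768×10^-13 J, so L = 3·6.63×10^-34/√(8·1.67×10^-27·2.768×10^-13) = 3.27×10^-14 m = 32.7 fm.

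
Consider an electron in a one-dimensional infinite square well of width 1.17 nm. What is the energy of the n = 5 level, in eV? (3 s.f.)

E_5 = 6.87 eV

For an infinite well E_n = n²h²/(8m_eL²), so E_1 = h²/(8m_eL²) = (6.626×10^-34)²/(8·9.109×10^-31·(1.17×10^-9 m)²) = 4.401×10^-20 J.
Then E_5 = 5²·E_1 = 25·4.401×10^-20 J = 1.100×10^-18 J.
Converting, E_5 = 1.100×10^-18 J / (1.602×10^-19 J/eV) = 6.87 eV.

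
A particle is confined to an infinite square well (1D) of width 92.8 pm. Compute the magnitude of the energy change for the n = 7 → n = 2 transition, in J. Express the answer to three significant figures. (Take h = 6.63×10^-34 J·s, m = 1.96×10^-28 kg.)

|ΔE| = 1.46×10^-18 J

E_1 = h²/(8mL²) = 3.255×10^-20 J.
|ΔE| = |7² − 2²|·E_1 = 45·3.255×10^-20 J = 1.46×10^-18 J.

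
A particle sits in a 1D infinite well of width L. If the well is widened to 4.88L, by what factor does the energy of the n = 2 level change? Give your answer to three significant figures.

E_n ∝ 1/L², so the energy scales by 1/4.88² = 0.0420.

0.0420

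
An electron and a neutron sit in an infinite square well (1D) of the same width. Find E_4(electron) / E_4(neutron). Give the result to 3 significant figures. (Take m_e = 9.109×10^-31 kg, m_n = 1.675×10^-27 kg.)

E_n ∝ 1/m at fixed n and L, so the ratio is m_n/m_e = 1.675×10^-27/9.109×10^-31 = 1.84×10^3.

1.84×10^3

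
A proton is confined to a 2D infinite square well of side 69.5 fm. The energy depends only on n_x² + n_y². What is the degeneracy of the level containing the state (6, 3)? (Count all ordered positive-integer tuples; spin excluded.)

The level has n_x² + n_y² = 45. The ordered positive-integer solutions are (3, 6), (6, 3).
That gives 2 states.

degeneracy = 2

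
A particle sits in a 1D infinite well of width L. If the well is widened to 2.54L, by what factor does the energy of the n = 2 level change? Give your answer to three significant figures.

E_n ∝ 1/L², so the energy scales by 1/2.54² = 0.155.

0.155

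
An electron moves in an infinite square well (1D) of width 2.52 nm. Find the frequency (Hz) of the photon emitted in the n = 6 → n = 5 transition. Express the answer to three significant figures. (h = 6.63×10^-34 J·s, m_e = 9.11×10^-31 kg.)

E_1 = h²/(8m_eL²) = 9.498×10^-21 J and ΔE = (6² − 5²)E_1 = 1.045×10^-19 J.
f = ΔE/h = 1.045×10^-19/6.63×10^-34 = 1.58×10^14 Hz.

f = 1.58×10^14 Hz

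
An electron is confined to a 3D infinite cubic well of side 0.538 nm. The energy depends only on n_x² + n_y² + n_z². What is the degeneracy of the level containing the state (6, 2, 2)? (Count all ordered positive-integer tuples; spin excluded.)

degeneracy = 3

The level has n_x² + n_y² + n_z² = 44. The ordered positive-integer solutions are (2, 2, 6), (2, 6, 2), (6, 2, 2).
That gives 3 states.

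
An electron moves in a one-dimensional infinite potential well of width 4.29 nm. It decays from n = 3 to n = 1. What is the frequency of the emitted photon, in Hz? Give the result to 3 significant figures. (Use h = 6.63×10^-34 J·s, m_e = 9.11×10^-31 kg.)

f = 3.95×10^13 Hz

E_1 = h²/(8m_eL²) = 3.277×10^-21 J and ΔE = (3² − 1²)E_1 = 2.622×10^-20 J.
f = ΔE/h = 2.622×10^-20/6.63×10^-34 = 3.95×10^13 Hz.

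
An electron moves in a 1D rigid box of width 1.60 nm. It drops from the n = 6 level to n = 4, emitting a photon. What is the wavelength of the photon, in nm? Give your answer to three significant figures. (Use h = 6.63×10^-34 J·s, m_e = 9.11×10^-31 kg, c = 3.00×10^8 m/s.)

λ = 422 nm

E_1 = h²/(8m_eL²) = 2.356×10^-20 J, so ΔE = (6² − 4²)E_1 = 4.712×10^-19 J.
λ = hc/ΔE = (6.63×10^-34·3.00×10^8)/4.712×10^-19 = 4.22×10^-7 m = 422 nm.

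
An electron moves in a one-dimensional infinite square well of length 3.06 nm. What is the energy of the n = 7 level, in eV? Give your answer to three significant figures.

E_7 = 1.97 eV

For an infinite well E_n = n²h²/(8m_eL²), so E_1 = h²/(8m_eL²) = (6.626×10^-34)²/(8·9.109×10^-31·(3.06×10^-9 m)²) = 6.434×10^-21 J.
Then E_7 = 7²·E_1 = 49·6.434×10^-21 J = 3.153×10^-19 J.
Converting, E_7 = 3.153×10^-19 J / (1.602×10^-19 J/eV) = 1.97 eV.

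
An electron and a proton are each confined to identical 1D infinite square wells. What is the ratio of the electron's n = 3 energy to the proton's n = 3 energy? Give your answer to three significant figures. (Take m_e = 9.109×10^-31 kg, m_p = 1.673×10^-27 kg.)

E_n ∝ 1/m at fixed n and L, so the ratio is m_p/m_e = 1.673×10^-27/9.109×10^-31 = 1.84×10^3.

1.84×10^3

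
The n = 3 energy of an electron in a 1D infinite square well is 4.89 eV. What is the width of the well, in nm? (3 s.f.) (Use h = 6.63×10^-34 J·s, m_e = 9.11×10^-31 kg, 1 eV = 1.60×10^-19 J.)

L = 0.833 nm

From E_n = n²h²/(8m_eL²), L = n·h/√(8m_eE_n).
E_3 = 4.89 eV = 7.824×10^-19 J, so L = 3·6.63×10^-34/√(8·9.11×10^-31·7.824×10^-19) = 8.33×10^-10 m = 0.833 nm.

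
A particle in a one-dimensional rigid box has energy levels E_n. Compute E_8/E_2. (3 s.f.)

E_n ∝ n², so E_8/E_2 = 8²/2² = 64/4 = 16.0.

16.0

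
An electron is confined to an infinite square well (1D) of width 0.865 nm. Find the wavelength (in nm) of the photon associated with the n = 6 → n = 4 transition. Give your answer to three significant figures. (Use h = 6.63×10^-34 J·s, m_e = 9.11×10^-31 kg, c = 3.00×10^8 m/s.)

E_1 = h²/(8m_eL²) = 8.061×10^-20 J, so ΔE = (6² − 4²)E_1 = 1.612×10^-18 J.
λ = hc/ΔE = (6.63×10^-34·3.00×10^8)/1.612×10^-18 = 1.23×10^-7 m = 123 nm.

λ = 123 nm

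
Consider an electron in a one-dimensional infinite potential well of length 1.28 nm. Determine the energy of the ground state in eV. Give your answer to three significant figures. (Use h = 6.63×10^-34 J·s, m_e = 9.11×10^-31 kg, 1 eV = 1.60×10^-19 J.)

For an infinite well E_n = n²h²/(8m_eL²), so E_1 = h²/(8m_eL²) = (6.63×10^-34)²/(8·9.11×10^-31·(1.28×10^-9 m)²) = 3.681×10^-20 J.
Converting, E_1 = 3.681×10^-20 J / (1.60×10^-19 J/eV) = 0.230 eV.

E_1 = 0.230 eV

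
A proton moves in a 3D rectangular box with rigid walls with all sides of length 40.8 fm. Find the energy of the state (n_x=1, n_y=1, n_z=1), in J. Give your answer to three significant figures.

E = 5.91×10^-14 J

For a 3D rectangular well E = (h²/8m_p)·Σ n_i²/L_i² = (6.626×10^-34)²/(8·1.673×10^-27) · [1²/(40.8 fm)² + 1²/(40.8 fm)² + 1²/(40.8 fm)²].
Evaluating gives E = 5.91×10^-14 J.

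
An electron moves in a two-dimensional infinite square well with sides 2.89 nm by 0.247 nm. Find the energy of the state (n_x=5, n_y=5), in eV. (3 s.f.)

For a 2D rectangular well E = (h²/8m_e)·Σ n_i²/L_i² = (6.626×10^-34)²/(8·9.109×10^-31) · [5²/(2.89 nm)² + 5²/(0.247 nm)²].
Evaluating gives E = 2.487×10^-17 J = 155 eV.

E = 155 eV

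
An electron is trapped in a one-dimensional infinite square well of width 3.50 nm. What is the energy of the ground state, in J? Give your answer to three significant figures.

For an infinite well E_n = n²h²/(8m_eL²), so E_1 = h²/(8m_eL²) = (6.626×10^-34)²/(8·9.109×10^-31·(3.50×10^-9 m)²) = 4.918×10^-21 J.

E_1 = 4.92×10^-21 J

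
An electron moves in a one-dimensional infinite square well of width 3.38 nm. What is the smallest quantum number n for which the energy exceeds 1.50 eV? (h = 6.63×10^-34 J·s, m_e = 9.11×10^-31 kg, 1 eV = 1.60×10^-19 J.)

n = 7

E_1 = h²/(8m_eL²) = 5.279×10^-21 J = 0.03299 eV.
Need n² > 1.50/0.03299 = 45.47, i.e. n > 6.743.
The smallest integer satisfying this is n = 7.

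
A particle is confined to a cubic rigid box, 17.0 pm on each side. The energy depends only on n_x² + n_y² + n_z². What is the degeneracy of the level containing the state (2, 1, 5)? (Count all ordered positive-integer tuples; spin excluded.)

degeneracy = 6

The level has n_x² + n_y² + n_z² = 30. The ordered positive-integer solutions are (1, 2, 5), (1, 5, 2), (2, 1, 5), (2, 5, 1), (5, 1, 2), (5, 2, 1).
That gives 6 states.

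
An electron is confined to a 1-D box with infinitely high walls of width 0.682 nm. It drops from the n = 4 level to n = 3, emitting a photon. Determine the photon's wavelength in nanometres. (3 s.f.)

E_1 = h²/(8m_eL²) = 1.295×10^-19 J, so ΔE = (4² − 3²)E_1 = 9.065×10^-19 J.
λ = hc/ΔE = (6.626×10^-34·2.998×10^8)/9.065×10^-19 = 2.19×10^-7 m = 219 nm.

λ = 219 nm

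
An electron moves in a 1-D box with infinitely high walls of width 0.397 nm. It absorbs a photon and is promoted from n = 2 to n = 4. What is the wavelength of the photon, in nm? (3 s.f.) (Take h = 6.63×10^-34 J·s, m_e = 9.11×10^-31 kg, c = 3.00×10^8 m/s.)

E_1 = h²/(8m_eL²) = 3.827×10^-19 J, so ΔE = (4² − 2²)E_1 = 4.592×10^-18 J.
λ = hc/ΔE = (6.63×10^-34·3.00×10^8)/4.592×10^-18 = 4.33×10^-8 m = 43.3 nm.

λ = 43.3 nm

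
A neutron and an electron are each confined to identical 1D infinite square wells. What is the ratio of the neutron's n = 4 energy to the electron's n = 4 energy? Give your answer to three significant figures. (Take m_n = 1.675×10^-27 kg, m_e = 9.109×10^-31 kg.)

5.44×10^-4

E_n ∝ 1/m at fixed n and L, so the ratio is m_e/m_n = 9.109×10^-31/1.675×10^-27 = 5.44×10^-4.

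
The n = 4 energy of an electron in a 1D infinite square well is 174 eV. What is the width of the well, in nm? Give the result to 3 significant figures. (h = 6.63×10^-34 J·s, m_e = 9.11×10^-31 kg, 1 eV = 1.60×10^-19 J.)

From E_n = n²h²/(8m_eL²), L = n·h/√(8m_eE_n).
E_4 = 174 eV = 2.784×10^-17 J, so L = 4·6.63×10^-34/√(8·9.11×10^-31·2.784×10^-17) = 1.86×10^-10 m = 0.186 nm.

L = 0.186 nm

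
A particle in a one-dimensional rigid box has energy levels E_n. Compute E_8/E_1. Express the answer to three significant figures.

64.0

E_n ∝ n², so E_8/E_1 = 8²/1² = 64/1 = 64.0.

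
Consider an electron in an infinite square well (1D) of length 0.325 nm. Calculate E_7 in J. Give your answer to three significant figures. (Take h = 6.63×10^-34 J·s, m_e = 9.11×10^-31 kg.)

For an infinite well E_n = n²h²/(8m_eL²), so E_1 = h²/(8m_eL²) = (6.63×10^-34)²/(8·9.11×10^-31·(3.25×10^-10 m)²) = 5.710×10^-19 J.
Then E_7 = 7²·E_1 = 49·5.710×10^-19 J = 2.80×10^-17 J.

E_7 = 2.80×10^-17 J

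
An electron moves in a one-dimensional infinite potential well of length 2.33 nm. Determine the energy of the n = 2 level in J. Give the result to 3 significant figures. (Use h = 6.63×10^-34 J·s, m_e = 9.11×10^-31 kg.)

E_2 = 4.44×10^-20 J

For an infinite well E_n = n²h²/(8m_eL²), so E_1 = h²/(8m_eL²) = (6.63×10^-34)²/(8·9.11×10^-31·(2.33×10^-9 m)²) = 1.111×10^-20 J.
Then E_2 = 2²·E_1 = 4·1.111×10^-20 J = 4.44×10^-20 J.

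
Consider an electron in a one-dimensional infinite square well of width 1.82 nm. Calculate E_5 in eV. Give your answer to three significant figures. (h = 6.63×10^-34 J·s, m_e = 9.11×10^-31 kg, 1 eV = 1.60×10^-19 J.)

For an infinite well E_n = n²h²/(8m_eL²), so E_1 = h²/(8m_eL²) = (6.63×10^-34)²/(8·9.11×10^-31·(1.82×10^-9 m)²) = 1.821×10^-20 J.
Then E_5 = 5²·E_1 = 25·1.821×10^-20 J = 4.553×10^-19 J.
Converting, E_5 = 4.553×10^-19 J / (1.60×10^-19 J/eV) = 2.85 eV.

E_5 = 2.85 eV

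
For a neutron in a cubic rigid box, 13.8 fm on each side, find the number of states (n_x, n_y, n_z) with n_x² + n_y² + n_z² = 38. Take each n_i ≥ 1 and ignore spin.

The level has n_x² + n_y² + n_z² = 38. The ordered positive-integer solutions are (1, 1, 6), (1, 6, 1), (2, 3, 5), (2, 5, 3), (3, 2, 5), (3, 5, 2), (5, 2, 3), (5, 3, 2), (6, 1, 1).
That gives 9 states.

degeneracy = 9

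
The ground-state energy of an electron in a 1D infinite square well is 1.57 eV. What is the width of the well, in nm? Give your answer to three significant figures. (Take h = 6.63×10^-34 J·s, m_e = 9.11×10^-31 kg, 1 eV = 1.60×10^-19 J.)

L = 0.490 nm

From E_n = n²h²/(8m_eL²), L = n·h/√(8m_eE_n).
E_1 = 1.57 eV = 2.512×10^-19 J, so L = 1·6.63×10^-34/√(8·9.11×10^-31·2.512×10^-19) = 4.90×10^-10 m = 0.490 nm.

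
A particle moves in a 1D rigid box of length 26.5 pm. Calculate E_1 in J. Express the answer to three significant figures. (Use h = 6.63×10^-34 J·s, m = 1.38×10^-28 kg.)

E_1 = 5.67×10^-19 J

For an infinite well E_n = n²h²/(8mL²), so E_1 = h²/(8mL²) = (6.63×10^-34)²/(8·1.38×10^-28·(2.65×10^-11 m)²) = 5.670×10^-19 J.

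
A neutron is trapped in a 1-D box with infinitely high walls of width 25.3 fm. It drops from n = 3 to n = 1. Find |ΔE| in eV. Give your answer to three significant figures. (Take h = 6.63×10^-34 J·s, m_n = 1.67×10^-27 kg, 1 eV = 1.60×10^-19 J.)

|ΔE| = 2.57×10^6 eV

E_1 = h²/(8m_nL²) = 5.140×10^-14 J.
|ΔE| = |3² − 1²|·E_1 = 8·5.140×10^-14 J = 4.112×10^-13 J = 2.57×10^6 eV.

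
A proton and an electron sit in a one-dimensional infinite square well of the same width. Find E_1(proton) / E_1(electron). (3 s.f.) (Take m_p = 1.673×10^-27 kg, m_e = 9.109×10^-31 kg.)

5.44×10^-4

E_n ∝ 1/m at fixed n and L, so the ratio is m_e/m_p = 9.109×10^-31/1.673×10^-27 = 5.44×10^-4.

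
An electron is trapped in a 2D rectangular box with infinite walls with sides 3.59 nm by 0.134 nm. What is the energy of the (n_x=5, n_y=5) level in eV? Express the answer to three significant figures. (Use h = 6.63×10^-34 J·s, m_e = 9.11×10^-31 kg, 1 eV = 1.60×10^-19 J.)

E = 526 eV

For a 2D rectangular well E = (h²/8m_e)·Σ n_i²/L_i² = (6.63×10^-34)²/(8·9.11×10^-31) · [5²/(3.59 nm)² + 5²/(0.134 nm)²].
Evaluating gives E = 8.409×10^-17 J = 526 eV.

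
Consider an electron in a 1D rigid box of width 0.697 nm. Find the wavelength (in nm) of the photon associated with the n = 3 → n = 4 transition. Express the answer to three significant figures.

λ = 229 nm

E_1 = h²/(8m_eL²) = 1.240×10^-19 J, so ΔE = (4² − 3²)E_1 = 8.680×10^-19 J.
λ = hc/ΔE = (6.626×10^-34·2.998×10^8)/8.680×10^-19 = 2.29×10^-7 m = 229 nm.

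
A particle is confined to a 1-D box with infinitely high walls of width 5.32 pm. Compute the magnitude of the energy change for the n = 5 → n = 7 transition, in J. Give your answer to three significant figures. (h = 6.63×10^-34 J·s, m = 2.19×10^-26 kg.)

|ΔE| = 2.13×10^-18 J

E_1 = h²/(8mL²) = 8.865×10^-20 J.
|ΔE| = |5² − 7²|·E_1 = 24·8.865×10^-20 J = 2.13×10^-18 J.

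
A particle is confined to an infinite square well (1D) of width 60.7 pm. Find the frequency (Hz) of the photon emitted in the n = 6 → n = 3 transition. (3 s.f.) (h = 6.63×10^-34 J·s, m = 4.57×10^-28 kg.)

f = 1.33×10^15 Hz

E_1 = h²/(8mL²) = 3.263×10^-20 J and ΔE = (6² − 3²)E_1 = 8.810×10^-19 J.
f = ΔE/h = 8.810×10^-19/6.63×10^-34 = 1.33×10^15 Hz.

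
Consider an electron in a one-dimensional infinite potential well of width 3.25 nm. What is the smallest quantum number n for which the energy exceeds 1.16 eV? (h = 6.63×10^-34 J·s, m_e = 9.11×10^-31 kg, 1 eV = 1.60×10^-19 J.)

E_1 = h²/(8m_eL²) = 5.710×10^-21 J = 0.03569 eV.
Need n² > 1.16/0.03569 = 32.50, i.e. n > 5.701.
The smallest integer satisfying this is n = 6.

n = 6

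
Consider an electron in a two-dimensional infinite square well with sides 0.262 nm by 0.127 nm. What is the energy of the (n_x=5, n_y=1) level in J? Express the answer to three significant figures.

For a 2D rectangular well E = (h²/8m_e)·Σ n_i²/L_i² = (6.626×10^-34)²/(8·9.109×10^-31) · [5²/(0.262 nm)² + 1²/(0.127 nm)²].
Evaluating gives E = 2.57×10^-17 J.

E = 2.57×10^-17 J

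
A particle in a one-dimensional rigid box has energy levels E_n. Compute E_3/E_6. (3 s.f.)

E_n ∝ n², so E_3/E_6 = 3²/6² = 9/36 = 0.250.

0.250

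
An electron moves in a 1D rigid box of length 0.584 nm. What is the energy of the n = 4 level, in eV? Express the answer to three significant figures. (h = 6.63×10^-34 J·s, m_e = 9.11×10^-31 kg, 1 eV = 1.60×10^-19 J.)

E_4 = 17.7 eV

For an infinite well E_n = n²h²/(8m_eL²), so E_1 = h²/(8m_eL²) = (6.63×10^-34)²/(8·9.11×10^-31·(5.84×10^-10 m)²) = 1.768×10^-19 J.
Then E_4 = 4²·E_1 = 16·1.768×10^-19 J = 2.829×10^-18 J.
Converting, E_4 = 2.829×10^-18 J / (1.60×10^-19 J/eV) = 17.7 eV.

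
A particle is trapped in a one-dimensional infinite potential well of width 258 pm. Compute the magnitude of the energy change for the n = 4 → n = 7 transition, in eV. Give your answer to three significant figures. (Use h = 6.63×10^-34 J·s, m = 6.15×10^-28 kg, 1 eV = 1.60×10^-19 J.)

E_1 = h²/(8mL²) = 1.342×10^-21 J.
|ΔE| = |4² − 7²|·E_1 = 33·1.342×10^-21 J = 4.429×10^-20 J = 0.277 eV.

|ΔE| = 0.277 eV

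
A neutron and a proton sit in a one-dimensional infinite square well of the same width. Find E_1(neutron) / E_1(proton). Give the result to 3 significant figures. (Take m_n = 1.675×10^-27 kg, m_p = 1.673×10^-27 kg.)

E_n ∝ 1/m at fixed n and L, so the ratio is m_p/m_n = 1.673×10^-27/1.675×10^-27 = 0.999.

0.999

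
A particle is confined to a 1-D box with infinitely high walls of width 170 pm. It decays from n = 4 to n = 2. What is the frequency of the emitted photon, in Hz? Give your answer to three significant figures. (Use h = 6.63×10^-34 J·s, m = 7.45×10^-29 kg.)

f = 4.62×10^14 Hz

E_1 = h²/(8mL²) = 2.552×10^-20 J and ΔE = (4² − 2²)E_1 = 3.062×10^-19 J.
f = ΔE/h = 3.062×10^-19/6.63×10^-34 = 4.62×10^14 Hz.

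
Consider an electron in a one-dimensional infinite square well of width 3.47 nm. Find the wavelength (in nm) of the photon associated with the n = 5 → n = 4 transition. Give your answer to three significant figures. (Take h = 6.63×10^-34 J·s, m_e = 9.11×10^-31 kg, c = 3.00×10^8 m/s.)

E_1 = h²/(8m_eL²) = 5.009×10^-21 J, so ΔE = (5² − 4²)E_1 = 4.508×10^-20 J.
λ = hc/ΔE = (6.63×10^-34·3.00×10^8)/4.508×10^-20 = 4.41×10^-6 m = 4.41×10^3 nm.

λ = 4.41×10^3 nm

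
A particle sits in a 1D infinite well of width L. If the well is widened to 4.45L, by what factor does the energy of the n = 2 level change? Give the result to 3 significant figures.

0.0505

E_n ∝ 1/L², so the energy scales by 1/4.45² = 0.0505.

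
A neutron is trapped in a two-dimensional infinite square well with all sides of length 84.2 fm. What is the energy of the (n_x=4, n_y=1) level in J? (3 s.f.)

E = 7.86×10^-14 J

For a 2D rectangular well E = (h²/8m_n)·Σ n_i²/L_i² = (6.626×10^-34)²/(8·1.675×10^-27) · [4²/(84.2 fm)² + 1²/(84.2 fm)²].
Evaluating gives E = 7.86×10^-14 J.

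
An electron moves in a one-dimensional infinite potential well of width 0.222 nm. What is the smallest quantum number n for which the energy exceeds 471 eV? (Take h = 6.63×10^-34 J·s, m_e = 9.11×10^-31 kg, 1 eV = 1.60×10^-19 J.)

E_1 = h²/(8m_eL²) = 1.224×10^-18 J = 7.650 eV.
Need n² > 471/7.650 = 61.57, i.e. n > 7.847.
The smallest integer satisfying this is n = 8.

n = 8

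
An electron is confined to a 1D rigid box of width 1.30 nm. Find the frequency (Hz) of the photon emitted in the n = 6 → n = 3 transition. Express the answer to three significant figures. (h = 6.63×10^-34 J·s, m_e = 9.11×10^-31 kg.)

E_1 = h²/(8m_eL²) = 3.569×10^-20 J and ΔE = (6² − 3²)E_1 = 9.636×10^-19 J.
f = ΔE/h = 9.636×10^-19/6.63×10^-34 = 1.45×10^15 Hz.

f = 1.45×10^15 Hz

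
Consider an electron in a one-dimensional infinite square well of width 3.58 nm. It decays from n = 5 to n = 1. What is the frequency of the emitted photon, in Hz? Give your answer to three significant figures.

f = 1.70×10^14 Hz

E_1 = h²/(8m_eL²) = 4.701×10^-21 J and ΔE = (5² − 1²)E_1 = 1.128×10^-19 J.
f = ΔE/h = 1.128×10^-19/6.626×10^-34 = 1.70×10^14 Hz.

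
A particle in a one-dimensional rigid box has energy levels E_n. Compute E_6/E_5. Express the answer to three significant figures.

1.44

E_n ∝ n², so E_6/E_5 = 6²/5² = 36/25 = 1.44.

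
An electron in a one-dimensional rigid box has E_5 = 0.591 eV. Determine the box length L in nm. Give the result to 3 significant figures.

L = 3.99 nm

From E_n = n²h²/(8m_eL²), L = n·h/√(8m_eE_n).
E_5 = 0.591 eV = 9.468×10^-20 J, so L = 5·6.626×10^-34/√(8·9.109×10^-31·9.468×10^-20) = 3.99×10^-9 m = 3.99 nm.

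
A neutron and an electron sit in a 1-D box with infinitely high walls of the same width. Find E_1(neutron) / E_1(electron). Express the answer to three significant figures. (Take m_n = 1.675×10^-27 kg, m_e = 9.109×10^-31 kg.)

E_n ∝ 1/m at fixed n and L, so the ratio is m_e/m_n = 9.109×10^-31/1.675×10^-27 = 5.44×10^-4.

5.44×10^-4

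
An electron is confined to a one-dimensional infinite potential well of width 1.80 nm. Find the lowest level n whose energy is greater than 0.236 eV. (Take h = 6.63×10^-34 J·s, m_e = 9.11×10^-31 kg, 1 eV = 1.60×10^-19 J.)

E_1 = h²/(8m_eL²) = 1.862×10^-20 J = 0.1164 eV.
Need n² > 0.236/0.1164 = 2.027, i.e. n > 1.424.
The smallest integer satisfying this is n = 2.

n = 2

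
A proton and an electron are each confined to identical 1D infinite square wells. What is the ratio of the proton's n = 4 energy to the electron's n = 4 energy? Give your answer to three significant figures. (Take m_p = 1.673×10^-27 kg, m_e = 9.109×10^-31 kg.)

E_n ∝ 1/m at fixed n and L, so the ratio is m_e/m_p = 9.109×10^-31/1.673×10^-27 = 5.44×10^-4.

5.44×10^-4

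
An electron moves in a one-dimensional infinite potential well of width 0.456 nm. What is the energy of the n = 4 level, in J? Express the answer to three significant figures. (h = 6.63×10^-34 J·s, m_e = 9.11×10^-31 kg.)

For an infinite well E_n = n²h²/(8m_eL²), so E_1 = h²/(8m_eL²) = (6.63×10^-34)²/(8·9.11×10^-31·(4.56×10^-10 m)²) = 2.901×10^-19 J.
Then E_4 = 4²·E_1 = 16·2.901×10^-19 J = 4.64×10^-18 J.

E_4 = 4.64×10^-18 J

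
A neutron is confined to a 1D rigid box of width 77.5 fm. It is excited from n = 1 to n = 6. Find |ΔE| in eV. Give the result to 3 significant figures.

E_1 = h²/(8m_nL²) = 5.455×10^-15 J.
|ΔE| = |1² − 6²|·E_1 = 35·5.455×10^-15 J = 1.909×10^-13 J = 1.19×10^6 eV.

|ΔE| = 1.19×10^6 eV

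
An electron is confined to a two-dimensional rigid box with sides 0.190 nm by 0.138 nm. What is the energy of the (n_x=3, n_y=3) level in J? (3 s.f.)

E = 4.35×10^-17 J

For a 2D rectangular well E = (h²/8m_e)·Σ n_i²/L_i² = (6.626×10^-34)²/(8·9.109×10^-31) · [3²/(0.190 nm)² + 3²/(0.138 nm)²].
Evaluating gives E = 4.35×10^-17 J.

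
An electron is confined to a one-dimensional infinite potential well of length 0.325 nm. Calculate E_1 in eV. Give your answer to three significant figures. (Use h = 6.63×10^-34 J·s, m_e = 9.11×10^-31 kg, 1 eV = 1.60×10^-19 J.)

For an infinite well E_n = n²h²/(8m_eL²), so E_1 = h²/(8m_eL²) = (6.63×10^-34)²/(8·9.11×10^-31·(3.25×10^-10 m)²) = 5.710×10^-19 J.
Converting, E_1 = 5.710×10^-19 J / (1.60×10^-19 J/eV) = 3.57 eV.

E_1 = 3.57 eV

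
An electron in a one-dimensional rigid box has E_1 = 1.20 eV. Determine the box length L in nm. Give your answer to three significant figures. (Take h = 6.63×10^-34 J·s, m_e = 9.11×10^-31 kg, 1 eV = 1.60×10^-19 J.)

From E_n = n²h²/(8m_eL²), L = n·h/√(8m_eE_n).
E_1 = 1.20 eV = 1.920×10^-19 J, so L = 1·6.63×10^-34/√(8·9.11×10^-31·1.920×10^-19) = 5.60×10^-10 m = 0.560 nm.

L = 0.560 nm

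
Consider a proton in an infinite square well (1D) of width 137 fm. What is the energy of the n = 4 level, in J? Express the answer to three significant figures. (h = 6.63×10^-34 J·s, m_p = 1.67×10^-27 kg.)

For an infinite well E_n = n²h²/(8m_pL²), so E_1 = h²/(8m_pL²) = (6.63×10^-34)²/(8·1.67×10^-27·(1.37×10^-13 m)²) = 1.753×10^-15 J.
Then E_4 = 4²·E_1 = 16·1.753×10^-15 J = 2.80×10^-14 J.

E_4 = 2.80×10^-14 J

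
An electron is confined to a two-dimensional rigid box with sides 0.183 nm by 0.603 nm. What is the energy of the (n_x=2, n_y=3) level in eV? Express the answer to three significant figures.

E = 54.2 eV

For a 2D rectangular well E = (h²/8m_e)·Σ n_i²/L_i² = (6.626×10^-34)²/(8·9.109×10^-31) · [2²/(0.183 nm)² + 3²/(0.603 nm)²].
Evaluating gives E = 8.687×10^-18 J = 54.2 eV.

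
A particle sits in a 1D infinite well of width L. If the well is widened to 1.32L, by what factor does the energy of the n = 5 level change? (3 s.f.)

0.574

E_n ∝ 1/L², so the energy scales by 1/1.32² = 0.574.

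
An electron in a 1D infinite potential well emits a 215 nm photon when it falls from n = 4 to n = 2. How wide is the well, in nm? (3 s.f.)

The photon carries ΔE = hc/λ = 6.626×10^-34·2.998×10^8/2.15×10^-7 m = 9.239×10^-19 J.
Since ΔE = (4² − 2²)E_1, E_1 = 7.699×10^-20 J, and L = h/√(8m_eE_1) = 8.85×10^-10 m = 0.885 nm.

L = 0.885 nm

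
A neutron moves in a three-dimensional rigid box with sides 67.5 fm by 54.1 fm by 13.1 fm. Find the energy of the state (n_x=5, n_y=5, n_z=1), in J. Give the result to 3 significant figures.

E = 6.51×10^-13 J

For a 3D rectangular well E = (h²/8m_n)·Σ n_i²/L_i² = (6.626×10^-34)²/(8·1.675×10^-27) · [5²/(67.5 fm)² + 5²/(54.1 fm)² + 1²/(13.1 fm)²].
Evaluating gives E = 6.51×10^-13 J.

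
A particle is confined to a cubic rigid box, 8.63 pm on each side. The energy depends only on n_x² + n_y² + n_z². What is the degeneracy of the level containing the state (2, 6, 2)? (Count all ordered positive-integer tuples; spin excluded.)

degeneracy = 3

The level has n_x² + n_y² + n_z² = 44. The ordered positive-integer solutions are (2, 2, 6), (2, 6, 2), (6, 2, 2).
That gives 3 states.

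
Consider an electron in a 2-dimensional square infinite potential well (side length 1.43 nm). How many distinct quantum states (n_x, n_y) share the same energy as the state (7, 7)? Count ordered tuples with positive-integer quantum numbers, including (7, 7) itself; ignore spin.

The level has n_x² + n_y² = 98. The ordered positive-integer solutions are (7, 7).
That gives 1 state.

degeneracy = 1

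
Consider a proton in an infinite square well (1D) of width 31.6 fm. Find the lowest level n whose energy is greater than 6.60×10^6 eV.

n = 6

E_1 = h²/(8m_pL²) = 3.285×10^-14 J = 2.051×10^5 eV.
Need n² > 6.60×10^6/2.051×10^5 = 32.18, i.e. n > 5.673.
The smallest integer satisfying this is n = 6.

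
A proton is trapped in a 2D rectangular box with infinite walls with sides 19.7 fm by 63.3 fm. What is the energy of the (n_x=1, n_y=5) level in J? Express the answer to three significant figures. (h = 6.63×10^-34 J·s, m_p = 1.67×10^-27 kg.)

For a 2D rectangular well E = (h²/8m_p)·Σ n_i²/L_i² = (6.63×10^-34)²/(8·1.67×10^-27) · [1²/(19.7 fm)² + 5²/(63.3 fm)²].
Evaluating gives E = 2.90×10^-13 J.

E = 2.90×10^-13 J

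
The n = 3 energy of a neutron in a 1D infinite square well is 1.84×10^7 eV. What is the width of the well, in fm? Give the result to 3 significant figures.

L = 10.0 fm

From E_n = n²h²/(8m_nL²), L = n·h/√(8m_nE_n).
E_3 = 1.84×10^7 eV = 2.948×10^-12 J, so L = 3·6.626×10^-34/√(8·1.675×10^-27·2.948×10^-12) = 1.00×10^-14 m = 10.0 fm.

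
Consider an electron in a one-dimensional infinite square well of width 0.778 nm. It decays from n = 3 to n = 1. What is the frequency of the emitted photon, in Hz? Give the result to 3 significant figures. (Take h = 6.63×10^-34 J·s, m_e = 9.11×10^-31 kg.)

E_1 = h²/(8m_eL²) = 9.965×10^-20 J and ΔE = (3² − 1²)E_1 = 7.972×10^-19 J.
f = ΔE/h = 7.972×10^-19/6.63×10^-34 = 1.20×10^15 Hz.

f = 1.20×10^15 Hz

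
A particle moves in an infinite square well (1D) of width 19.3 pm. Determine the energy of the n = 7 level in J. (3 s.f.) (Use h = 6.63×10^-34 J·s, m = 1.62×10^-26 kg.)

For an infinite well E_n = n²h²/(8mL²), so E_1 = h²/(8mL²) = (6.63×10^-34)²/(8·1.62×10^-26·(1.93×10^-11 m)²) = 9.106×10^-21 J.
Then E_7 = 7²·E_1 = 49·9.106×10^-21 J = 4.46×10^-19 J.

E_7 = 4.46×10^-19 J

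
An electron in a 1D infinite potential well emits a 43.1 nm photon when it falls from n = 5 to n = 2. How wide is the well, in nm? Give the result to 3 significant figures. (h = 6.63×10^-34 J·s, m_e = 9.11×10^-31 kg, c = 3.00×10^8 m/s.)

L = 0.524 nm

The photon carries ΔE = hc/λ = 6.63×10^-34·3.00×10^8/4.31×10^-8 m = 4.615×10^-18 J.
Since ΔE = (5² − 2²)E_1, E_1 = 2.198×10^-19 J, and L = h/√(8m_eE_1) = 5.24×10^-10 m = 0.524 nm.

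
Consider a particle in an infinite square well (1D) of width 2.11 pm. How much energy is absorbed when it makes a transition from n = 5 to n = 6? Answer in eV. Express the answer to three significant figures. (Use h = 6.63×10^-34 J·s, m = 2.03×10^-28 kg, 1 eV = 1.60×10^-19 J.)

|ΔE| = 4.18×10^3 eV

E_1 = h²/(8mL²) = 6.080×10^-17 J.
|ΔE| = |5² − 6²|·E_1 = 11·6.080×10^-17 J = 6.688×10^-16 J = 4.18×10^3 eV.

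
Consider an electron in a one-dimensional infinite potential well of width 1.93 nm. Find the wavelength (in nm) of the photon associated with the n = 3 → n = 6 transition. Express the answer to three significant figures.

E_1 = h²/(8m_eL²) = 1.617×10^-20 J, so ΔE = (6² − 3²)E_1 = 4.366×10^-19 J.
λ = hc/ΔE = (6.626×10^-34·2.998×10^8)/4.366×10^-19 = 4.55×10^-7 m = 455 nm.

λ = 455 nm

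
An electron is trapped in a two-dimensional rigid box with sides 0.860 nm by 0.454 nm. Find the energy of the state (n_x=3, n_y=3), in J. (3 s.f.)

For a 2D rectangular well E = (h²/8m_e)·Σ n_i²/L_i² = (6.626×10^-34)²/(8·9.109×10^-31) · [3²/(0.860 nm)² + 3²/(0.454 nm)²].
Evaluating gives E = 3.36×10^-18 J.

E = 3.36×10^-18 J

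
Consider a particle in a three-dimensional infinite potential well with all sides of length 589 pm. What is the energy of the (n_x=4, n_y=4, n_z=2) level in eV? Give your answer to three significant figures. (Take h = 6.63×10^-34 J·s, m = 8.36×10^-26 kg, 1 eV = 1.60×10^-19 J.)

E = 4.26×10^-4 eV

For a 3D rectangular well E = (h²/8m)·Σ n_i²/L_i² = (6.63×10^-34)²/(8·8.36×10^-26) · [4²/(589 pm)² + 4²/(589 pm)² + 2²/(589 pm)²].
Evaluating gives E = 6.820×10^-23 J = 4.26×10^-4 eV.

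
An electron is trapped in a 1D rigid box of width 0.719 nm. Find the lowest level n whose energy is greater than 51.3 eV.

E_1 = h²/(8m_eL²) = 1.165×10^-19 J = 0.7272 eV.
Need n² > 51.3/0.7272 = 70.54, i.e. n > 8.399.
The smallest integer satisfying this is n = 9.

n = 9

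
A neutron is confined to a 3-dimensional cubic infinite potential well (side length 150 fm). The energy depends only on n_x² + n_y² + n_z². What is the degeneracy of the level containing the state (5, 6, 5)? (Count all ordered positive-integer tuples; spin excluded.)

The level has n_x² + n_y² + n_z² = 86. The ordered positive-integer solutions are (1, 2, 9), (1, 6, 7), (1, 7, 6), (1, 9, 2), (2, 1, 9), (2, 9, 1), (5, 5, 6), (5, 6, 5), (6, 1, 7), (6, 5, 5), (6, 7, 1), (7, 1, 6), (7, 6, 1), (9, 1, 2), (9, 2, 1).
That gives 15 states.

degeneracy = 15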